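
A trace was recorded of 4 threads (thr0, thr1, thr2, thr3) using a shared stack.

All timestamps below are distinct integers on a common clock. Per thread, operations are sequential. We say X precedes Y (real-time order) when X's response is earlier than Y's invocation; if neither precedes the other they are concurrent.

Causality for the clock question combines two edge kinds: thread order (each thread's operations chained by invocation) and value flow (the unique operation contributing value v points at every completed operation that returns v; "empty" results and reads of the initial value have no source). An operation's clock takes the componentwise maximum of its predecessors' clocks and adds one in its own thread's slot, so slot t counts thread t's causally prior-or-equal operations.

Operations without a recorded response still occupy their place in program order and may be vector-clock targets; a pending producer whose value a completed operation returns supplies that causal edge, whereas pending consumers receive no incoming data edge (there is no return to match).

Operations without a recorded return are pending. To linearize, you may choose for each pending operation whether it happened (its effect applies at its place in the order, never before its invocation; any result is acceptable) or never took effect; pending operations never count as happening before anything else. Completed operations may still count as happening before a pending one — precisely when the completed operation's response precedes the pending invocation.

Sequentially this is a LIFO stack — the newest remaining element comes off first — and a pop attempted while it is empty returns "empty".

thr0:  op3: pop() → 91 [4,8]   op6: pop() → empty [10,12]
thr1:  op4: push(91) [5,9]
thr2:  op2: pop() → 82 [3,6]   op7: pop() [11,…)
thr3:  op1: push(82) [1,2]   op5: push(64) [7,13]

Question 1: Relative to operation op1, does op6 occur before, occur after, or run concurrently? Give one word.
op6 spans [10,12], op1 spans [1,2]
resp(op1)=2 < inv(op6)=10

after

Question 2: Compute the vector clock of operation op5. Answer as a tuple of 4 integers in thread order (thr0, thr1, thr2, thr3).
op1 (invocation 1): nothing precedes it; thr3's component alone gives (0, 0, 0, 1)
op4 (invocation 5): nothing precedes it; thr1's component alone gives (0, 1, 0, 0)
from VC(op1)=(0, 0, 0, 1), op5 (invoked 7) maxes components and bumps thr3 → (0, 0, 0, 2)
from VC(op1)=(0, 0, 0, 1), op2 (invoked 3) maxes components and bumps thr2 → (0, 0, 1, 1)
from VC(op4)=(0, 1, 0, 0), op3 (invoked 4) maxes components and bumps thr0 → (1, 1, 0, 0)
from VC(op2)=(0, 0, 1, 1), op7 (invoked 11) maxes components and bumps thr2 → (0, 0, 2, 1)
from VC(op3)=(1, 1, 0, 0), op6 (invoked 10) maxes components and bumps thr0 → (2, 1, 0, 0)
target: VC(op5) = (0, 0, 0, 2)

(0, 0, 0, 2)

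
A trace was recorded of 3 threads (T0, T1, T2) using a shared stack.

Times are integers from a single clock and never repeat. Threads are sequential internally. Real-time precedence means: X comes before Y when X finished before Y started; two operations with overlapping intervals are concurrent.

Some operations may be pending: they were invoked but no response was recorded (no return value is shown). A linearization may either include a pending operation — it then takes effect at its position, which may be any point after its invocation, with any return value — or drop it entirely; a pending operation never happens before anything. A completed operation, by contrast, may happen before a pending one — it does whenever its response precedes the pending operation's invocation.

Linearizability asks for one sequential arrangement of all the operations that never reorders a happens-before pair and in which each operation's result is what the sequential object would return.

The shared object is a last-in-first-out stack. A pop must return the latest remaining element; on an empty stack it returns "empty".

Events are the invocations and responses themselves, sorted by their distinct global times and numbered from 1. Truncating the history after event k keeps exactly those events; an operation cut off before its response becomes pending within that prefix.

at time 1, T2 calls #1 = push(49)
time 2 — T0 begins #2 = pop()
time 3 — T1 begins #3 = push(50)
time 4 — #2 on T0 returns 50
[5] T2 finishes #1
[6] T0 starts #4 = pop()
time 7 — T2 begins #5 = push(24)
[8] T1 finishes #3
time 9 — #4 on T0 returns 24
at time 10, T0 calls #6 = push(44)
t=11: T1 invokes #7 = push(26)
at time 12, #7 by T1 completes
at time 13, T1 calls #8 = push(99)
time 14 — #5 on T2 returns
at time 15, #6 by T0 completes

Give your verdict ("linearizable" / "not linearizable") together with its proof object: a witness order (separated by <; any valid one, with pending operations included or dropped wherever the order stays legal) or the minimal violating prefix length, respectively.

linearizable — witness: #1 < #3 < #2 < #5 < #4 < #6 < #7

after step 1 (#1 push(49)): stack <49>
after step 2 (#3 push(50)): stack <49,50>
after step 3 (#2 pop() → 50): stack <49>
after step 4 (#5 push(24)): stack <49,24>
after step 5 (#4 pop() → 24): stack <49>
after step 6 (#6 push(44)): stack <49,44>
after step 7 (#7 push(26)): stack <49,44,26>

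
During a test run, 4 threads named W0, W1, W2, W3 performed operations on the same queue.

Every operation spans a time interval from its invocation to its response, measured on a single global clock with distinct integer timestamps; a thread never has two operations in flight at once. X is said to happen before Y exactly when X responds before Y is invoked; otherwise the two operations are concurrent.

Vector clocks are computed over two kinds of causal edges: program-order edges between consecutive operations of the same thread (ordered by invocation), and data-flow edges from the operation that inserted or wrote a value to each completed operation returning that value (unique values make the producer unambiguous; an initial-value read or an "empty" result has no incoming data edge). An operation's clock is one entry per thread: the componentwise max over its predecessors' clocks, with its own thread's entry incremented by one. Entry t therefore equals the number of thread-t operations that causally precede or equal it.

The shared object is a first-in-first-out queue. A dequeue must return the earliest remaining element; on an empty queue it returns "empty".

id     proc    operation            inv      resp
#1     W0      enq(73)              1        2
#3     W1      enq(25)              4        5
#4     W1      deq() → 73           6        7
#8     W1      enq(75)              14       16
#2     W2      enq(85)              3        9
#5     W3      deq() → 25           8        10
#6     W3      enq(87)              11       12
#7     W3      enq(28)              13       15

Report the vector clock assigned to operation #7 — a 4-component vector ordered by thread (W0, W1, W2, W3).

(0, 1, 0, 3)

invoked at 3, #2 has no predecessors; its own W2 bump gives (0, 0, 1, 0)
invoked at 4, #3 has no predecessors; its own W1 bump gives (0, 1, 0, 0)
invoked at 1, #1 has no predecessors; its own W0 bump gives (1, 0, 0, 0)
invoked at 8, #5 merges VC(#3)=(0, 1, 0, 0) and bumps W3's slot → (0, 1, 0, 1)
invoked at 11, #6 merges VC(#5)=(0, 1, 0, 1) and bumps W3's slot → (0, 1, 0, 2)
invoked at 6, #4 merges VC(#1)=(1, 0, 0, 0), VC(#3)=(0, 1, 0, 0) and bumps W1's slot → (1, 2, 0, 0)
invoked at 13, #7 merges VC(#6)=(0, 1, 0, 2) and bumps W3's slot → (0, 1, 0, 3)
invoked at 14, #8 merges VC(#4)=(1, 2, 0, 0) and bumps W1's slot → (1, 3, 0, 0)
target: VC(#7) = (0, 1, 0, 3)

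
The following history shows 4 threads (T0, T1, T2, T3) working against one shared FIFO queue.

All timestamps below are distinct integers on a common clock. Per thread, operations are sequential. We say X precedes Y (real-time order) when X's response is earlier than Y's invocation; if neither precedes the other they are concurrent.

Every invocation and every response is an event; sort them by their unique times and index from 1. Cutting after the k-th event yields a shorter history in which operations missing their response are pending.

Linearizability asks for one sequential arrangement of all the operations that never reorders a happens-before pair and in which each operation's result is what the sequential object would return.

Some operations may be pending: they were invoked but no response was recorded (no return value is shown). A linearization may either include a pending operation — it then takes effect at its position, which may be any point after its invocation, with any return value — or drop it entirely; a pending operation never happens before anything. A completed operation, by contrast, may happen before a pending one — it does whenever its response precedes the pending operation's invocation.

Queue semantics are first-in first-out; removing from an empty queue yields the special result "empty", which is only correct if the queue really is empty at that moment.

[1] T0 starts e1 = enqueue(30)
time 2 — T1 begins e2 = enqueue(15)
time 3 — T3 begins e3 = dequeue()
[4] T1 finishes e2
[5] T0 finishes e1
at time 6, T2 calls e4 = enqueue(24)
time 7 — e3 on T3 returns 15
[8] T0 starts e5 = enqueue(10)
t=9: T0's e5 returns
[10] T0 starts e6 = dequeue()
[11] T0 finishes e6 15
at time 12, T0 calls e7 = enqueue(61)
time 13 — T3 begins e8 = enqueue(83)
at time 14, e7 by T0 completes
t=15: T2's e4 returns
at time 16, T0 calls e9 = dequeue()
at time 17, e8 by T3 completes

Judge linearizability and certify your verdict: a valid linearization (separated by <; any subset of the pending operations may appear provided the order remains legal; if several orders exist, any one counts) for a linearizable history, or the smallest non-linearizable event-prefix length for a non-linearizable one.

the violation lands at event 11, e6's response at time 11: events 1..10 linearize, events 1..11 do not
no legal order exists: 6 real-time-consistent candidates over 5 completed FIFO queue operations, all rejected
include/drop combinations of the 1 pending operation (e4) were all tried; none helps
one such order, e1, e2, e3, e5, e6 (pending dropped), breaks at step 3 where e3 dequeue() → 15 is illegal
one such order, e1, e3, e2, e5, e6 (pending dropped), breaks at step 2 where e3 dequeue() → 15 is illegal

not linearizable — minimal violating prefix: 11 events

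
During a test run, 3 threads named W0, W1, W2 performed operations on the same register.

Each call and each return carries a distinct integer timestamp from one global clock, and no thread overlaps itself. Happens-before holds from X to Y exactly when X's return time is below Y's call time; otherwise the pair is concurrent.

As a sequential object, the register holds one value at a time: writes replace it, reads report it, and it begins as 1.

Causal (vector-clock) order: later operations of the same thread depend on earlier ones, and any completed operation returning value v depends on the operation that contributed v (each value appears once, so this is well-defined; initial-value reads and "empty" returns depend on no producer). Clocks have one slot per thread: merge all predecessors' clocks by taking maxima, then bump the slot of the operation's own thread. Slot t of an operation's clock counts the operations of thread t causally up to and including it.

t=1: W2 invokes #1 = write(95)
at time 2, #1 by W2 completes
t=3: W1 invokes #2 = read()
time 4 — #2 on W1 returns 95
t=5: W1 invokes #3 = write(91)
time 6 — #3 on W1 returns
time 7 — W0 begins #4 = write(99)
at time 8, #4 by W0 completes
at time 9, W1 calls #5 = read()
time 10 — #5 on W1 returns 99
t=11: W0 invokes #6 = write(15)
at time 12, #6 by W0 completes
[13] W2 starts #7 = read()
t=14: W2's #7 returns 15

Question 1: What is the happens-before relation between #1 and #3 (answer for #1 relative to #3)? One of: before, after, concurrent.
Answer: before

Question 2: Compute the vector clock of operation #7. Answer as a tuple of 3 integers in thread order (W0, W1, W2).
Answer: (2, 0, 2)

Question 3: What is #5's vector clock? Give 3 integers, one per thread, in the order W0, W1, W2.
Answer: (1, 3, 1)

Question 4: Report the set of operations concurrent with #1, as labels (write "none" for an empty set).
Answer: none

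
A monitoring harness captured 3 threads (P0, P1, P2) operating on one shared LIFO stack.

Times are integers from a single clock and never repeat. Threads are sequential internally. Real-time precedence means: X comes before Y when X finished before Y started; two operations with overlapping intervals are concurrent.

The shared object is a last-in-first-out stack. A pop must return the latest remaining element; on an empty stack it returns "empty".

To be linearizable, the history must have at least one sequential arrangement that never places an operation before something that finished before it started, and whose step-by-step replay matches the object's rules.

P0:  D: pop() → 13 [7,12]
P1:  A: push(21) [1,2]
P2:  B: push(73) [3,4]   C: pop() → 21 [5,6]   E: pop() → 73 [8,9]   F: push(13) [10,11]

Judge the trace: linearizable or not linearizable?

not linearizable

the violation lands at event 6, C's response at time 6: events 1..5 linearize, events 1..6 do not
exactly one order of the 3 completed ops respects real time; the LIFO stack replay fails
one such order, A, B, C, breaks at step 3 where C pop() → 21 is illegal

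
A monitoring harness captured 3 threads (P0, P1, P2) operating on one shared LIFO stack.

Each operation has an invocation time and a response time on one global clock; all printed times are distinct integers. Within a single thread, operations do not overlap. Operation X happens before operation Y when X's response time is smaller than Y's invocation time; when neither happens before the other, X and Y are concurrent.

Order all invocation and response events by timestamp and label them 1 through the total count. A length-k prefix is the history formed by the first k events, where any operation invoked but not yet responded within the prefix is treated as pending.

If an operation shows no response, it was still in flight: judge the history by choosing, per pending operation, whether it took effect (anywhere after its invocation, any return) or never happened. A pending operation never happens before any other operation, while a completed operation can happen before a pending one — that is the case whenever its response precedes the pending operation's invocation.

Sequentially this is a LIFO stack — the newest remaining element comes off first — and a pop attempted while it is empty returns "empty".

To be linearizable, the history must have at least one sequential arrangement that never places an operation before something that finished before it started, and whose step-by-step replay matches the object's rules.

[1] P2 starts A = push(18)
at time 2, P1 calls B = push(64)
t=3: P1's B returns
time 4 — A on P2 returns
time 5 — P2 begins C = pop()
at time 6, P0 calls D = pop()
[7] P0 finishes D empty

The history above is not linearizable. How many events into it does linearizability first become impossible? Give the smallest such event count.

a valid linearization of events 1..6 exists, for instance A, B:
after step 1 (A push(18)): stack <18>
after step 2 (B push(64)): stack <18,64>
include event 7 — D responding at 7 — and every candidate order breaks
every completion of the 1 pending operation (C) was checked; none linearizes
take A, B, D (pending dropped): step 3 already fails, because D pop() → empty cannot occur there
take B, A, D (pending dropped): step 3 already fails, because D pop() → empty cannot occur there

7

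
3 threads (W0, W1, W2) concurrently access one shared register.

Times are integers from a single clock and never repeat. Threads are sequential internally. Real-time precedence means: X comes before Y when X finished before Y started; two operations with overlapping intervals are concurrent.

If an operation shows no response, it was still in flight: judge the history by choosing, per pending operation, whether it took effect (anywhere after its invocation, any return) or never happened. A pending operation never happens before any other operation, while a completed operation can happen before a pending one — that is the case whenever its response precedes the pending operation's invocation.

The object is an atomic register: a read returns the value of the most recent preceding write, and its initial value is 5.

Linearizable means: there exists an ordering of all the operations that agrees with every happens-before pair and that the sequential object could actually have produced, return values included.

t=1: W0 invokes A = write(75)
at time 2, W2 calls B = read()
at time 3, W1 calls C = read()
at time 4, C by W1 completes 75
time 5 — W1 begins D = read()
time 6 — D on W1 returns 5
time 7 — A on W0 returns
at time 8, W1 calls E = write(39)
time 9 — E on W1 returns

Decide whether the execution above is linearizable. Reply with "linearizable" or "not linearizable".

not linearizable

through event 5 a valid linearization exists; event 6 (D responding at time 6) ends that
the sole real-time-consistent order of 2 completed operations fails the register replay
no escape via the 2 pending operations (A, B): every completion choice fails
e.g. C, D (pending dropped): illegal at step 1, since C read() → 75 cannot apply there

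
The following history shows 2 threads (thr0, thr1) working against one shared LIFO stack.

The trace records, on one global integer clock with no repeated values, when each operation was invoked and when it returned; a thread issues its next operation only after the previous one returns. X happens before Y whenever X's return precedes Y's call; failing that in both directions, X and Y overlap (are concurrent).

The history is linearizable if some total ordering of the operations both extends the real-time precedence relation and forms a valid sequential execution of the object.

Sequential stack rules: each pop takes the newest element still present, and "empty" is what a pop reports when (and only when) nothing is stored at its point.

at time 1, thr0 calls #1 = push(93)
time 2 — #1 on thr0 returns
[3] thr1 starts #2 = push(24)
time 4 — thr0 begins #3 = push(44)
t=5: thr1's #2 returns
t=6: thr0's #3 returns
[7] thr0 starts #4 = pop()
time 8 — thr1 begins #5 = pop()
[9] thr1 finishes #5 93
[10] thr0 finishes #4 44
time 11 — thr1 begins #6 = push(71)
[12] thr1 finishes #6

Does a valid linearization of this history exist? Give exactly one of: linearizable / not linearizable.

the violation lands at event 9, #5's response at time 9: events 1..8 linearize, events 1..9 do not
all 2 real-time-respecting orders fail — 4 completed LIFO stack operations, no legal replay
no completion choice of the 1 pending operation (#4) rescues it — every subset was tried
one such order, #1, #2, #3, #5 (pending dropped), breaks at step 4 where #5 pop() → 93 is illegal
one such order, #1, #3, #2, #5 (pending dropped), breaks at step 4 where #5 pop() → 93 is illegal

not linearizable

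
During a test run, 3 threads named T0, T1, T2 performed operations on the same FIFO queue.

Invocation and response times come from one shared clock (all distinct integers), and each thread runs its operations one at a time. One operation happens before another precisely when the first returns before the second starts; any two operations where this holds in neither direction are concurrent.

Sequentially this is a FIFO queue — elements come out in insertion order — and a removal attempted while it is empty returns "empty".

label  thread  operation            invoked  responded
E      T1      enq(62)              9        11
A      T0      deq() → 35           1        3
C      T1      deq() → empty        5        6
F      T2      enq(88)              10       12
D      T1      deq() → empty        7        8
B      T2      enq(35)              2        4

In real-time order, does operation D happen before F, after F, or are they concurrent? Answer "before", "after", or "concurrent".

D spans [7,8], F spans [10,12]
resp(D)=8 < inv(F)=10

before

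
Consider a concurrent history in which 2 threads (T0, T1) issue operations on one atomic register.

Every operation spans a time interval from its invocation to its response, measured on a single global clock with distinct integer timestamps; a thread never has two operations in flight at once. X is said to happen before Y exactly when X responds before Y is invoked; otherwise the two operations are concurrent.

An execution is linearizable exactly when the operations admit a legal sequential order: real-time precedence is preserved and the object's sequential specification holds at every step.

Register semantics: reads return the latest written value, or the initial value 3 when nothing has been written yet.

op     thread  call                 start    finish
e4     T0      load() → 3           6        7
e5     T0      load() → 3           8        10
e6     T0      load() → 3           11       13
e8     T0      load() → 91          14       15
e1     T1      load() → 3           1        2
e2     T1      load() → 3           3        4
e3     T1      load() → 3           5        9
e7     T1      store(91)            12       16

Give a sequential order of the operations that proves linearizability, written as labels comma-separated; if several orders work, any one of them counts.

step 1: e1 load() → 3 — value 3
step 2: e2 load() → 3 — value 3
step 3: e3 load() → 3 — value 3
step 4: e4 load() → 3 — value 3
step 5: e5 load() → 3 — value 3
step 6: e6 load() → 3 — value 3
step 7: e7 store(91) — value 91
step 8: e8 load() → 91 — value 91

e1, e2, e3, e4, e5, e6, e7, e8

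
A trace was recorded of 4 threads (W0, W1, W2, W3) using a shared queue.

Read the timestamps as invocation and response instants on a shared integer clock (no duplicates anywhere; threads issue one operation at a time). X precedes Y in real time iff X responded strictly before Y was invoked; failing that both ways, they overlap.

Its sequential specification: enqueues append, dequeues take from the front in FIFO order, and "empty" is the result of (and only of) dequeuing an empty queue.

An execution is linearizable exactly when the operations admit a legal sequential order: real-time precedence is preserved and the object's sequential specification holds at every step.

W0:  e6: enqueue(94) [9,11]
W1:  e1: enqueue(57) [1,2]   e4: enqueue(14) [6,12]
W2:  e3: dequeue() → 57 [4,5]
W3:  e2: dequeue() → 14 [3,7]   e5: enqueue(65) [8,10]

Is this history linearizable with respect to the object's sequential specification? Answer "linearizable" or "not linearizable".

witness order: e1, e3, e4, e2, e5, e6
1. e1 enqueue(57), leaving queue <57>
2. e3 dequeue() → 57, leaving queue <>
3. e4 enqueue(14), leaving queue <14>
4. e2 dequeue() → 14, leaving queue <>
5. e5 enqueue(65), leaving queue <65>
6. e6 enqueue(94), leaving queue <65,94>

linearizable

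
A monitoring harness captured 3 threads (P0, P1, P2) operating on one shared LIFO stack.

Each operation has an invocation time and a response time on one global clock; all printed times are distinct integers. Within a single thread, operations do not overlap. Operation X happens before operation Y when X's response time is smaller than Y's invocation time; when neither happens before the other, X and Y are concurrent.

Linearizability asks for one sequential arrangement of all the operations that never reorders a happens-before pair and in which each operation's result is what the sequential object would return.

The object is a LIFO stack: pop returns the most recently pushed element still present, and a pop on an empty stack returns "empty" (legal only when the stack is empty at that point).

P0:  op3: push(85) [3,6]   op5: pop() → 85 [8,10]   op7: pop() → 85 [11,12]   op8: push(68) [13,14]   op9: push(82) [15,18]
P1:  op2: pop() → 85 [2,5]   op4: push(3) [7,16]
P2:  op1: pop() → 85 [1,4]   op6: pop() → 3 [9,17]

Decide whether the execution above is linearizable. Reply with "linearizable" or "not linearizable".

not linearizable

already the first 5 events (up to op2's response at time 5) admit no linearization; the first 4 still do
checked exhaustively: 2 real-time-consistent orders of 2 completed operations, zero legal LIFO stack replays
every completion of the 1 pending operation (op3) was checked; none linearizes
e.g. op1, op2 (pending dropped): illegal at step 1, since op1 pop() → 85 cannot apply there
e.g. op2, op1 (pending dropped): illegal at step 1, since op2 pop() → 85 cannot apply there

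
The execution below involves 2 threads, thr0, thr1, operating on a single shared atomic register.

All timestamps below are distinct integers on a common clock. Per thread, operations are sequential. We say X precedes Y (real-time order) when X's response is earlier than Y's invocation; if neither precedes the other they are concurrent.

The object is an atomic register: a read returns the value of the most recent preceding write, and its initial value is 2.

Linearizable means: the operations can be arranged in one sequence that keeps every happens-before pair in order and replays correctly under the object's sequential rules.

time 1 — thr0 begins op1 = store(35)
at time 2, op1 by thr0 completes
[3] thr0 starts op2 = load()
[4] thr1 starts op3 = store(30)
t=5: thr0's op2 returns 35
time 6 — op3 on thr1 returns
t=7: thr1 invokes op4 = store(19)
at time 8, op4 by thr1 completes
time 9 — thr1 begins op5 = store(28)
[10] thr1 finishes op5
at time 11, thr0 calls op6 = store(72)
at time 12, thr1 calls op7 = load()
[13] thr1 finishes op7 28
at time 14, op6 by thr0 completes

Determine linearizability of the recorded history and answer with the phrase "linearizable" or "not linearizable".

a witness: op1, op2, op3, op4, op5, op7, op6
after step 1 (op1 store(35)): value 35
after step 2 (op2 load() → 35): value 35
after step 3 (op3 store(30)): value 30
after step 4 (op4 store(19)): value 19
after step 5 (op5 store(28)): value 28
after step 6 (op7 load() → 28): value 28
after step 7 (op6 store(72)): value 72

linearizable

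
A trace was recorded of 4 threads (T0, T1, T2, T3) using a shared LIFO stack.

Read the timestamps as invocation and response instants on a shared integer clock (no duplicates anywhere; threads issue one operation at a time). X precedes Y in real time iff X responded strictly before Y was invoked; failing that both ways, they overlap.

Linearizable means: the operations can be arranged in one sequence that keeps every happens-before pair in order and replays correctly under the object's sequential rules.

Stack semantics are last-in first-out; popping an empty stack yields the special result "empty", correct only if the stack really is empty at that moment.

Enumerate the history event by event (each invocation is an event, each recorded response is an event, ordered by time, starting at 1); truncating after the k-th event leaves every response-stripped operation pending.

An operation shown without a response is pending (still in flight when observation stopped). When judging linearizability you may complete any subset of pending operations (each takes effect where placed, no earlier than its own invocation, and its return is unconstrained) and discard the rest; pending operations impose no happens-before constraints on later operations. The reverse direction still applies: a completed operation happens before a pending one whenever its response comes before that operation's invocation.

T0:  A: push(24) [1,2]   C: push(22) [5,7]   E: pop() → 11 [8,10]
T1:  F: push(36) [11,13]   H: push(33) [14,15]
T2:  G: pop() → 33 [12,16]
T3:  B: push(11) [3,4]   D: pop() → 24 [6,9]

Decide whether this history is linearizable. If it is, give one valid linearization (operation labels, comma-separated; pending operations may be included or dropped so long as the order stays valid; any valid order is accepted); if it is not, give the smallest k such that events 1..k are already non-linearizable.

cut after 8 events: linearizable; cut after 9 events (D responds, time 9): not linearizable
every one of the 2 real-time-consistent orders over 4 completed LIFO stack ops fails the sequential spec
no completion choice of the 1 pending operation (E) rescues it — every subset was tried
one such order, A, B, C, D (pending dropped), breaks at step 4 where D pop() → 24 is illegal
one such order, A, B, D, C (pending dropped), breaks at step 3 where D pop() → 24 is illegal

not linearizable — minimal violating prefix: 9 events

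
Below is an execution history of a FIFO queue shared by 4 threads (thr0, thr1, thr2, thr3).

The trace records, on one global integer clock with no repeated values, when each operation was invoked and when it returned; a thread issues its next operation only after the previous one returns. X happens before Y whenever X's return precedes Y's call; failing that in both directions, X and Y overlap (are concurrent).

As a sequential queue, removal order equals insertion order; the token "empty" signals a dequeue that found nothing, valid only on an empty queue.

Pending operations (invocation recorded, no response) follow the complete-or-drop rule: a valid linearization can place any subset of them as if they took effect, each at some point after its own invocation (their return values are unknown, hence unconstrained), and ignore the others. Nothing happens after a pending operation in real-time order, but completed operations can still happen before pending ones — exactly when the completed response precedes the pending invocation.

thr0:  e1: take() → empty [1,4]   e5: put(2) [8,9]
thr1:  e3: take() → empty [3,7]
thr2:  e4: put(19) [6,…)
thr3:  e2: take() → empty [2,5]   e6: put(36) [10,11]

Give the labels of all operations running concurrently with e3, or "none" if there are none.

e3 spans [3,7]: anything still running between times 3 and 7 counts as concurrent
e1 [1,4]: concurrent
e2 [2,5]: concurrent
e4 [6,…): concurrent
e5 [8,9]: after
e6 [10,11]: after

e1, e2, e4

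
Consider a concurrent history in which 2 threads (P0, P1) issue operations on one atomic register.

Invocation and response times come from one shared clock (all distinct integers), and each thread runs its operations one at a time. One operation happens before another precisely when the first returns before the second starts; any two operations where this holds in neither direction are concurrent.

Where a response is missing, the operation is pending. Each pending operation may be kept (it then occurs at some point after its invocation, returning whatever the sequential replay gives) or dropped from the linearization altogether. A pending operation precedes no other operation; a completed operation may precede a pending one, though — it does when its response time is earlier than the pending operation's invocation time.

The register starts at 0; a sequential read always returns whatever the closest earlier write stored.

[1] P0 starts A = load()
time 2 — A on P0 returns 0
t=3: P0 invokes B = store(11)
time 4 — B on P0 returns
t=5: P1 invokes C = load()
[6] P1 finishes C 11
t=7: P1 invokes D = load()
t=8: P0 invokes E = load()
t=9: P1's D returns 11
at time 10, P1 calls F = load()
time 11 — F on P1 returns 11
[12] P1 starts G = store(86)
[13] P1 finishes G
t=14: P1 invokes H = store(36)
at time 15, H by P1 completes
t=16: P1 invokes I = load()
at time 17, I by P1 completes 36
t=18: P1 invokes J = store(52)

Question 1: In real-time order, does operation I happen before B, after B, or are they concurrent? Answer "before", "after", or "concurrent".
I spans [16,17], B spans [3,4]
resp(B)=4 < inv(I)=16

after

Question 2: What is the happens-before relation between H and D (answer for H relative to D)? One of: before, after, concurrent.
H spans [14,15], D spans [7,9]
resp(D)=9 < inv(H)=14

after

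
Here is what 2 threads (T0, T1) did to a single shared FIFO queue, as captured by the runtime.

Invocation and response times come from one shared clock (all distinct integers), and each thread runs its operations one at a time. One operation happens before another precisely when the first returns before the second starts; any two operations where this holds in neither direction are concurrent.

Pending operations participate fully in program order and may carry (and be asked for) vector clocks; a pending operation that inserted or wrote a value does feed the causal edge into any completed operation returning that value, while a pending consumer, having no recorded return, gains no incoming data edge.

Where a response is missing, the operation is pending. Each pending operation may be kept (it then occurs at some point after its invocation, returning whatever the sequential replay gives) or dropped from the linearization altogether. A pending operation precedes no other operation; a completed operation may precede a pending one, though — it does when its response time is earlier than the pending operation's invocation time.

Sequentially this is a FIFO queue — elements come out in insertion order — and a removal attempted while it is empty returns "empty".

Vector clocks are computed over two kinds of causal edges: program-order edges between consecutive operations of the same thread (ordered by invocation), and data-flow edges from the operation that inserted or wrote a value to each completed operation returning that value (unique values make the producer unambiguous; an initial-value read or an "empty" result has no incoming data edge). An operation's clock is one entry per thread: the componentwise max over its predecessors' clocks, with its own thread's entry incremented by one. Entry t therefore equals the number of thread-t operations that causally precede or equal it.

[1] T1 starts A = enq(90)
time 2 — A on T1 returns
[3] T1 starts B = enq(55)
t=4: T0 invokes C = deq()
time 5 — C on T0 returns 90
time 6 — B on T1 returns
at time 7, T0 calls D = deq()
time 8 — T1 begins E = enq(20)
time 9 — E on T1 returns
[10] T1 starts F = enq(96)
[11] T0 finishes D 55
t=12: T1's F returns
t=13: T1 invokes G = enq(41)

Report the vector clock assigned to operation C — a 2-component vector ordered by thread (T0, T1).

no predecessors for A (invoked 1): T1 increments from zero → (0, 1)
B (invocation 3): componentwise max over VC(A)=(0, 1), +1 at T1, giving (0, 2)
C (invocation 4): componentwise max over VC(A)=(0, 1), +1 at T0, giving (1, 1)
E (invocation 8): componentwise max over VC(B)=(0, 2), +1 at T1, giving (0, 3)
F (invocation 10): componentwise max over VC(E)=(0, 3), +1 at T1, giving (0, 4)
D (invocation 7): componentwise max over VC(B)=(0, 2), VC(C)=(1, 1), +1 at T0, giving (2, 2)
G (invocation 13): componentwise max over VC(F)=(0, 4), +1 at T1, giving (0, 5)
target: VC(C) = (1, 1)

(1, 1)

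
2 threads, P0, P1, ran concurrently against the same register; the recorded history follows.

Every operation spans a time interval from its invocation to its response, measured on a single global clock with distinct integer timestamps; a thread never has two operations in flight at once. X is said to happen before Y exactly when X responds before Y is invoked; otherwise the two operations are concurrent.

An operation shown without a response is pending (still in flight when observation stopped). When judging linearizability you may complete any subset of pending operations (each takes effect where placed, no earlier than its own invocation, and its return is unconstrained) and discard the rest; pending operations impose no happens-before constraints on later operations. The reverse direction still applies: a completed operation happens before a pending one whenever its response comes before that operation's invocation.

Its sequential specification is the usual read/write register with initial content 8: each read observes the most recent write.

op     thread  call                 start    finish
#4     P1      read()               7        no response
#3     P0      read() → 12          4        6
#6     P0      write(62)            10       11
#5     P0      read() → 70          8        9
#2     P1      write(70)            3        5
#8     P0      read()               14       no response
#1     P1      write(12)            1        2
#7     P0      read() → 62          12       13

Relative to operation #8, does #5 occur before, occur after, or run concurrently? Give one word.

before

#5 spans [8,9], #8 spans [14,…)
resp(#5)=9 < inv(#8)=14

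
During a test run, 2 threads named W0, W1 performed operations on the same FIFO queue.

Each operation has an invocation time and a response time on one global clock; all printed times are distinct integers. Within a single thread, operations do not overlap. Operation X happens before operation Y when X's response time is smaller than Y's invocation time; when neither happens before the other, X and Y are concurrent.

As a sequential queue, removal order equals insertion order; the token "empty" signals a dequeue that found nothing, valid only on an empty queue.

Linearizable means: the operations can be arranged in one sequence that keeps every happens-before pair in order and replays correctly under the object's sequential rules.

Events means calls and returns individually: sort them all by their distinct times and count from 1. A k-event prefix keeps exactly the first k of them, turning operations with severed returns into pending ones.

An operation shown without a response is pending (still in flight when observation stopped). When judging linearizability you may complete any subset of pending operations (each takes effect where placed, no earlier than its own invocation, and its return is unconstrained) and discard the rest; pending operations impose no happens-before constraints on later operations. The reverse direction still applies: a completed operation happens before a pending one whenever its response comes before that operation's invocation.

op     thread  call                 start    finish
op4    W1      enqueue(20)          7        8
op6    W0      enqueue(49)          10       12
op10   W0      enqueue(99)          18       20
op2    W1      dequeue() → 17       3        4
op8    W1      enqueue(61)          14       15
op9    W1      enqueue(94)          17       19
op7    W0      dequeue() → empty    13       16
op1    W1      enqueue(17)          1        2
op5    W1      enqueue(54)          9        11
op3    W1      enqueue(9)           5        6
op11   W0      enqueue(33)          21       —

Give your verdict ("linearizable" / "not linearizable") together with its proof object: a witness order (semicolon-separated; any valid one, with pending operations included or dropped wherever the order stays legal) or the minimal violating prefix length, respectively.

cut after 15 events: linearizable; cut after 16 events (op7 responds, time 16): not linearizable
the 8 completed operations admit 4 real-time orders; each fails the FIFO queue replay
take op1, op2, op3, op4, op5, op6, op7, op8: step 7 already fails, because op7 dequeue() → empty cannot occur there
take op1, op2, op3, op4, op5, op6, op8, op7: step 8 already fails, because op7 dequeue() → empty cannot occur there

not linearizable — minimal violating prefix: 16 events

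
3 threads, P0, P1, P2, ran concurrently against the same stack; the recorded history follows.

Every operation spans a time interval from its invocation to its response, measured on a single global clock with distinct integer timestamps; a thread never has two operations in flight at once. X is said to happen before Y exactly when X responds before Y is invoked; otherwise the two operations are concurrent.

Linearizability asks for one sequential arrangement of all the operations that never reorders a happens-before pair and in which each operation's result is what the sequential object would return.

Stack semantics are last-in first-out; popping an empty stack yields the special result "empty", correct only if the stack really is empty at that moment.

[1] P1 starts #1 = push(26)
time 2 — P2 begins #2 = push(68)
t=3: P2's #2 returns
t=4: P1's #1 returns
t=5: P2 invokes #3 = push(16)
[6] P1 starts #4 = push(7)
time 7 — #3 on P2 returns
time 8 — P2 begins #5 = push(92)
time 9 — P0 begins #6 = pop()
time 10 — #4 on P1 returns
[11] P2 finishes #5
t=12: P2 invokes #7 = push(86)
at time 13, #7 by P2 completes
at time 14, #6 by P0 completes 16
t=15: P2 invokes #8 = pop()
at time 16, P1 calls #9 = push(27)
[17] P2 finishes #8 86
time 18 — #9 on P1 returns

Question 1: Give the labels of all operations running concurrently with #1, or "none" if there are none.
#2

#1 spans [1,4]: anything still running between times 1 and 4 counts as concurrent
#2 [2,3]: concurrent
#3 [5,7]: after
#4 [6,10]: after
#5 [8,11]: after
#6 [9,14]: after
#7 [12,13]: after
#8 [15,17]: after
#9 [16,18]: after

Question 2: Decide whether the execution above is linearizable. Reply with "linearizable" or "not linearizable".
linearizable

a witness: #1, #2, #3, #6, #4, #5, #7, #8, #9
1. #1 push(26), leaving stack <26>
2. #2 push(68), leaving stack <26,68>
3. #3 push(16), leaving stack <26,68,16>
4. #6 pop() → 16, leaving stack <26,68>
5. #4 push(7), leaving stack <26,68,7>
6. #5 push(92), leaving stack <26,68,7,92>
7. #7 push(86), leaving stack <26,68,7,92,86>
8. #8 pop() → 86, leaving stack <26,68,7,92>
9. #9 push(27), leaving stack <26,68,7,92,27>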